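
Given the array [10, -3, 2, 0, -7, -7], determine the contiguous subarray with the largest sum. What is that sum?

Using Kadane's algorithm on [10, -3, 2, 0, -7, -7]:

Scanning through the array:
Position 1 (value -3): max_ending_here = 7, max_so_far = 10
Position 2 (value 2): max_ending_here = 9, max_so_far = 10
Position 3 (value 0): max_ending_here = 9, max_so_far = 10
Position 4 (value -7): max_ending_here = 2, max_so_far = 10
Position 5 (value -7): max_ending_here = -5, max_so_far = 10

Maximum subarray: [10]
Maximum sum: 10

The maximum subarray is [10] with sum 10. This subarray runs from index 0 to index 0.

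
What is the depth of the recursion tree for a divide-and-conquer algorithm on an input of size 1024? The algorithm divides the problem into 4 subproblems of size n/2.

For divide and conquer with division factor 2:

Problem sizes at each level:
Level 0: 1024
Level 1: 512
Level 2: 256
Level 3: 128
Level 4: 64
Level 5: 32
Level 6: 16
Level 7: 8
Level 8: 4
Level 9: 2
Level 10: 1

The root is level 0 and the size-1 base case is level 10 (the tree spans levels 0 through 10, i.e. 11 levels counting the root), so the depth is the number of divisions: log_2(1024) = 10

The recursion tree depth is log_2(1024) = 10. At each level, the problem size is divided by 2, so it takes 10 divisions to reduce to a base case of size 1. The algorithm makes 4 recursive calls at each level.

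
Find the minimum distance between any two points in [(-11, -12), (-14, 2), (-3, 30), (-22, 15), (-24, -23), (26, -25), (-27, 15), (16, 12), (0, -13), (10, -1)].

Computing all pairwise distances among 10 points:

d((-11, -12), (-14, 2)) = 14.3178
d((-11, -12), (-3, 30)) = 42.7551
d((-11, -12), (-22, 15)) = 29.1548
d((-11, -12), (-24, -23)) = 17.0294
d((-11, -12), (26, -25)) = 39.2173
d((-11, -12), (-27, 15)) = 31.3847
d((-11, -12), (16, 12)) = 36.1248
d((-11, -12), (0, -13)) = 11.0454
d((-11, -12), (10, -1)) = 23.7065
d((-14, 2), (-3, 30)) = 30.0832
d((-14, 2), (-22, 15)) = 15.2643
d((-14, 2), (-24, -23)) = 26.9258
d((-14, 2), (26, -25)) = 48.2597
d((-14, 2), (-27, 15)) = 18.3848
d((-14, 2), (16, 12)) = 31.6228
d((-14, 2), (0, -13)) = 20.5183
d((-14, 2), (10, -1)) = 24.1868
d((-3, 30), (-22, 15)) = 24.2074
d((-3, 30), (-24, -23)) = 57.0088
d((-3, 30), (26, -25)) = 62.1772
d((-3, 30), (-27, 15)) = 28.3019
d((-3, 30), (16, 12)) = 26.1725
d((-3, 30), (0, -13)) = 43.1045
d((-3, 30), (10, -1)) = 33.6155
d((-22, 15), (-24, -23)) = 38.0526
d((-22, 15), (26, -25)) = 62.482
d((-22, 15), (-27, 15)) = 5.0 <-- minimum
d((-22, 15), (16, 12)) = 38.1182
d((-22, 15), (0, -13)) = 35.609
d((-22, 15), (10, -1)) = 35.7771
d((-24, -23), (26, -25)) = 50.04
d((-24, -23), (-27, 15)) = 38.1182
d((-24, -23), (16, 12)) = 53.1507
d((-24, -23), (0, -13)) = 26.0
d((-24, -23), (10, -1)) = 40.4969
d((26, -25), (-27, 15)) = 66.4003
d((26, -25), (16, 12)) = 38.3275
d((26, -25), (0, -13)) = 28.6356
d((26, -25), (10, -1)) = 28.8444
d((-27, 15), (16, 12)) = 43.1045
d((-27, 15), (0, -13)) = 38.8973
d((-27, 15), (10, -1)) = 40.3113
d((16, 12), (0, -13)) = 29.6816
d((16, 12), (10, -1)) = 14.3178
d((0, -13), (10, -1)) = 15.6205

Closest pair: (-22, 15) and (-27, 15) with distance 5.0

The closest pair is (-22, 15) and (-27, 15) with Euclidean distance 5.0. For 10 points, brute-force pairwise comparison is shown above. For large n, the divide-and-conquer algorithm (sort by x, recurse on halves, check the dividing strip) achieves O(n log n).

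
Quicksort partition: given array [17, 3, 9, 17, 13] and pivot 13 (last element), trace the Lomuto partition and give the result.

Lomuto partition with pivot = 13:

Initial array: [17, 3, 9, 17, 13]

arr[0]=17 > 13: no swap
arr[1]=3 <= 13: swap with position 0, array becomes [3, 17, 9, 17, 13]
arr[2]=9 <= 13: swap with position 1, array becomes [3, 9, 17, 17, 13]
arr[3]=17 > 13: no swap

Place pivot at position 2: [3, 9, 13, 17, 17]
Pivot position: 2

After partitioning with pivot 13, the array becomes [3, 9, 13, 17, 17]. The pivot is placed at index 2. All elements to the left of the pivot are <= 13, and all elements to the right are > 13.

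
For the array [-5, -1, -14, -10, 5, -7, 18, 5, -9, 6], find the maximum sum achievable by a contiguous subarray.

Using Kadane's algorithm on [-5, -1, -14, -10, 5, -7, 18, 5, -9, 6]:

Scanning through the array:
Position 1 (value -1): max_ending_here = -1, max_so_far = -1
Position 2 (value -14): max_ending_here = -14, max_so_far = -1
Position 3 (value -10): max_ending_here = -10, max_so_far = -1
Position 4 (value 5): max_ending_here = 5, max_so_far = 5
Position 5 (value -7): max_ending_here = -2, max_so_far = 5
Position 6 (value 18): max_ending_here = 18, max_so_far = 18
Position 7 (value 5): max_ending_here = 23, max_so_far = 23
Position 8 (value -9): max_ending_here = 14, max_so_far = 23
Position 9 (value 6): max_ending_here = 20, max_so_far = 23

Maximum subarray: [18, 5]
Maximum sum: 23

The maximum subarray is [18, 5] with sum 23. This subarray runs from index 6 to index 7.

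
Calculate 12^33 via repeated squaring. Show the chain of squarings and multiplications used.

Computing 12^33 by squaring (build up from 12^1; each line after the first costs one multiplication):

12^1 = 12
12^2 = (12^1)^2 = 12^2 = 144
12^4 = (12^2)^2 = 144^2 = 20736
12^8 = (12^4)^2 = 20736^2 = 429981696
12^16 = (12^8)^2 = 429981696^2 = 184884258895036416
12^32 = (12^16)^2 = 184884258895036416^2 = 34182189187166852111368841966125056
12^33 = 12 * 12^32 = 12 * 34182189187166852111368841966125056 = 410186270246002225336426103593500672

Result: 410186270246002225336426103593500672
Multiplications needed: 6 (6 lines after 12^1)

12^33 = 410186270246002225336426103593500672. Using exponentiation by squaring, this requires 6 multiplications. The key idea: if the exponent is even, square the half-power; if odd, multiply by the base once.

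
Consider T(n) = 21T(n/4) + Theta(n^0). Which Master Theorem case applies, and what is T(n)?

Master Theorem for T(n) = 21T(n/4) + O(n^0):

a = 21, b = 4, c = 0
log_b(a) = log_4(21) = 2.1962

Case 1: c = 0 < log_4(21) = 2.1962
T(n) = O(n^(log_4 21))

For T(n) = 21T(n/4) + O(n^0): log_4(21) = 2.1962. This is Case 1 of the Master Theorem (c < log_b(a), work dominated by leaves), giving O(n^(log_4 21)).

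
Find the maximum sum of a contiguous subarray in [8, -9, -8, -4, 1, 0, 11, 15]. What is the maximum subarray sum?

Using Kadane's algorithm on [8, -9, -8, -4, 1, 0, 11, 15]:

Scanning through the array:
Position 1 (value -9): max_ending_here = -1, max_so_far = 8
Position 2 (value -8): max_ending_here = -8, max_so_far = 8
Position 3 (value -4): max_ending_here = -4, max_so_far = 8
Position 4 (value 1): max_ending_here = 1, max_so_far = 8
Position 5 (value 0): max_ending_here = 1, max_so_far = 8
Position 6 (value 11): max_ending_here = 12, max_so_far = 12
Position 7 (value 15): max_ending_here = 27, max_so_far = 27

Maximum subarray: [1, 0, 11, 15]
Maximum sum: 27

The maximum subarray is [1, 0, 11, 15] with sum 27. This subarray runs from index 4 to index 7.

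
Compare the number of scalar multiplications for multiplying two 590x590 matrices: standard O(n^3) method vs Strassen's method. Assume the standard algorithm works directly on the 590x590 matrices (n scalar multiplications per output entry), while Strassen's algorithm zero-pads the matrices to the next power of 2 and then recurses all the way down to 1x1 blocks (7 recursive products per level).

Matrix multiplication for 590x590 matrices:

Strassen's algorithm requires power-of-2 dimensions. Pad 590x590 to 1024x1024 (next power of 2).

Standard algorithm: 590^3 = 205379000 multiplications
Strassen's algorithm: 7^(log2(1024)) = 7^10 = 282475249 multiplications
Difference: 205379000 - 282475249 = -77096249 (Strassen uses MORE here due to padding overhead — for small or just-over-power-of-2 n, padding can outweigh the per-level savings)

Standard: 205379000 multiplications (590^3). Strassen: 282475249 multiplications (7^10, after padding to 1024x1024). Strassen reduces 8 recursive multiplications to 7 at each level.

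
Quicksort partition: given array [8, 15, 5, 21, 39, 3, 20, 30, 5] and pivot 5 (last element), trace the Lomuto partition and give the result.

Lomuto partition with pivot = 5:

Initial array: [8, 15, 5, 21, 39, 3, 20, 30, 5]

arr[0]=8 > 5: no swap
arr[1]=15 > 5: no swap
arr[2]=5 <= 5: swap with position 0, array becomes [5, 15, 8, 21, 39, 3, 20, 30, 5]
arr[3]=21 > 5: no swap
arr[4]=39 > 5: no swap
arr[5]=3 <= 5: swap with position 1, array becomes [5, 3, 8, 21, 39, 15, 20, 30, 5]
arr[6]=20 > 5: no swap
arr[7]=30 > 5: no swap

Place pivot at position 2: [5, 3, 5, 21, 39, 15, 20, 30, 8]
Pivot position: 2

After partitioning with pivot 5, the array becomes [5, 3, 5, 21, 39, 15, 20, 30, 8]. The pivot is placed at index 2. All elements to the left of the pivot are <= 5, and all elements to the right are > 5.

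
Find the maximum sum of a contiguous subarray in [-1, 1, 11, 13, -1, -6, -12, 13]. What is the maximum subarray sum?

Using Kadane's algorithm on [-1, 1, 11, 13, -1, -6, -12, 13]:

Scanning through the array:
Position 1 (value 1): max_ending_here = 1, max_so_far = 1
Position 2 (value 11): max_ending_here = 12, max_so_far = 12
Position 3 (value 13): max_ending_here = 25, max_so_far = 25
Position 4 (value -1): max_ending_here = 24, max_so_far = 25
Position 5 (value -6): max_ending_here = 18, max_so_far = 25
Position 6 (value -12): max_ending_here = 6, max_so_far = 25
Position 7 (value 13): max_ending_here = 19, max_so_far = 25

Maximum subarray: [1, 11, 13]
Maximum sum: 25

The maximum subarray is [1, 11, 13] with sum 25. This subarray runs from index 1 to index 3.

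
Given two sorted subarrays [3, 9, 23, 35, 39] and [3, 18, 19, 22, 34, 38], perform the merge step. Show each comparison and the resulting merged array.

Merging process:

Compare 3 vs 3: take 3 from left. Merged: [3]
Compare 9 vs 3: take 3 from right. Merged: [3, 3]
Compare 9 vs 18: take 9 from left. Merged: [3, 3, 9]
Compare 23 vs 18: take 18 from right. Merged: [3, 3, 9, 18]
Compare 23 vs 19: take 19 from right. Merged: [3, 3, 9, 18, 19]
Compare 23 vs 22: take 22 from right. Merged: [3, 3, 9, 18, 19, 22]
Compare 23 vs 34: take 23 from left. Merged: [3, 3, 9, 18, 19, 22, 23]
Compare 35 vs 34: take 34 from right. Merged: [3, 3, 9, 18, 19, 22, 23, 34]
Compare 35 vs 38: take 35 from left. Merged: [3, 3, 9, 18, 19, 22, 23, 34, 35]
Compare 39 vs 38: take 38 from right. Merged: [3, 3, 9, 18, 19, 22, 23, 34, 35, 38]
Append remaining from left: [39]. Merged: [3, 3, 9, 18, 19, 22, 23, 34, 35, 38, 39]

Final merged array: [3, 3, 9, 18, 19, 22, 23, 34, 35, 38, 39]
Total comparisons: 10

The merged array is [3, 3, 9, 18, 19, 22, 23, 34, 35, 38, 39], requiring 10 comparisons. The merge step runs in O(n) time where n is the total number of elements.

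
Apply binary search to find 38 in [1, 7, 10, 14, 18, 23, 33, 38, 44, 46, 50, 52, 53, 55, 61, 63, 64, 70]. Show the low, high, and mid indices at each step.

Binary search for 38 in [1, 7, 10, 14, 18, 23, 33, 38, 44, 46, 50, 52, 53, 55, 61, 63, 64, 70]:

lo=0, hi=17, mid=8, arr[mid]=44 -> 44 > 38, search left half
lo=0, hi=7, mid=3, arr[mid]=14 -> 14 < 38, search right half
lo=4, hi=7, mid=5, arr[mid]=23 -> 23 < 38, search right half
lo=6, hi=7, mid=6, arr[mid]=33 -> 33 < 38, search right half
lo=7, hi=7, mid=7, arr[mid]=38 -> Found target at index 7!

Binary search finds 38 at index 7 after 5 comparisons. The search repeatedly halves the search space by comparing with the middle element.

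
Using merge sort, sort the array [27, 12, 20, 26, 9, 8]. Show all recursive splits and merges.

Merge sort trace:

Split: [27, 12, 20, 26, 9, 8] -> [27, 12, 20] and [26, 9, 8]
  Split: [27, 12, 20] -> [27] and [12, 20]
    Split: [12, 20] -> [12] and [20]
    Merge: [12] + [20] -> [12, 20]
  Merge: [27] + [12, 20] -> [12, 20, 27]
  Split: [26, 9, 8] -> [26] and [9, 8]
    Split: [9, 8] -> [9] and [8]
    Merge: [9] + [8] -> [8, 9]
  Merge: [26] + [8, 9] -> [8, 9, 26]
Merge: [12, 20, 27] + [8, 9, 26] -> [8, 9, 12, 20, 26, 27]

Final sorted array: [8, 9, 12, 20, 26, 27]

The merge sort proceeds by recursively splitting the array and merging sorted halves.
After all merges, the sorted array is [8, 9, 12, 20, 26, 27].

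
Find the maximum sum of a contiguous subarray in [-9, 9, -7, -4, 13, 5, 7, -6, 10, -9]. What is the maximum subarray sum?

Using Kadane's algorithm on [-9, 9, -7, -4, 13, 5, 7, -6, 10, -9]:

Scanning through the array:
Position 1 (value 9): max_ending_here = 9, max_so_far = 9
Position 2 (value -7): max_ending_here = 2, max_so_far = 9
Position 3 (value -4): max_ending_here = -2, max_so_far = 9
Position 4 (value 13): max_ending_here = 13, max_so_far = 13
Position 5 (value 5): max_ending_here = 18, max_so_far = 18
Position 6 (value 7): max_ending_here = 25, max_so_far = 25
Position 7 (value -6): max_ending_here = 19, max_so_far = 25
Position 8 (value 10): max_ending_here = 29, max_so_far = 29
Position 9 (value -9): max_ending_here = 20, max_so_far = 29

Maximum subarray: [13, 5, 7, -6, 10]
Maximum sum: 29

The maximum subarray is [13, 5, 7, -6, 10] with sum 29. This subarray runs from index 4 to index 8.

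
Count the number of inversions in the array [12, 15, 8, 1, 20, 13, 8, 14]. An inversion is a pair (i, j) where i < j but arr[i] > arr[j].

Finding inversions in [12, 15, 8, 1, 20, 13, 8, 14]:

(0, 2): arr[0]=12 > arr[2]=8
(0, 3): arr[0]=12 > arr[3]=1
(0, 6): arr[0]=12 > arr[6]=8
(1, 2): arr[1]=15 > arr[2]=8
(1, 3): arr[1]=15 > arr[3]=1
(1, 5): arr[1]=15 > arr[5]=13
(1, 6): arr[1]=15 > arr[6]=8
(1, 7): arr[1]=15 > arr[7]=14
(2, 3): arr[2]=8 > arr[3]=1
(4, 5): arr[4]=20 > arr[5]=13
(4, 6): arr[4]=20 > arr[6]=8
(4, 7): arr[4]=20 > arr[7]=14
(5, 6): arr[5]=13 > arr[6]=8

Total inversions: 13

The array has 13 inversion(s): (0,2), (0,3), (0,6), (1,2), (1,3), (1,5), (1,6), (1,7), (2,3), (4,5), (4,6), (4,7), (5,6). Each pair (i,j) satisfies i < j and arr[i] > arr[j].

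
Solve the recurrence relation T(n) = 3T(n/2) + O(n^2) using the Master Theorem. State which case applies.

Master Theorem for T(n) = 3T(n/2) + O(n^2):

a = 3, b = 2, c = 2
log_b(a) = log_2(3) = 1.5850

Case 3: c = 2 > log_2(3) = 1.5850
T(n) = O(n^2) = O(n^2)

For T(n) = 3T(n/2) + O(n^2): log_2(3) = 1.5850. This is Case 3 of the Master Theorem (c > log_b(a), work dominated by root), giving O(n^2).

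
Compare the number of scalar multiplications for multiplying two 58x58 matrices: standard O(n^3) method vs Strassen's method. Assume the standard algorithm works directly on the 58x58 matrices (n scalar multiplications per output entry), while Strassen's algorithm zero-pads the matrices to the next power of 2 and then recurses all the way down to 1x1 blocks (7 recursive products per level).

Matrix multiplication for 58x58 matrices:

Strassen's algorithm requires power-of-2 dimensions. Pad 58x58 to 64x64 (next power of 2).

Standard algorithm: 58^3 = 195112 multiplications
Strassen's algorithm: 7^(log2(64)) = 7^6 = 117649 multiplications
Savings: 195112 - 117649 = 77463 multiplications

Standard: 195112 multiplications (58^3). Strassen: 117649 multiplications (7^6, after padding to 64x64). Strassen reduces 8 recursive multiplications to 7 at each level.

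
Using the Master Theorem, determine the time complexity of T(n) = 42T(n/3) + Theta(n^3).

Master Theorem for T(n) = 42T(n/3) + O(n^3):

a = 42, b = 3, c = 3
log_b(a) = log_3(42) = 3.4022

Case 1: c = 3 < log_3(42) = 3.4022
T(n) = O(n^(log_3 42))

For T(n) = 42T(n/3) + O(n^3): log_3(42) = 3.4022. This is Case 1 of the Master Theorem (c < log_b(a), work dominated by leaves), giving O(n^(log_3 42)).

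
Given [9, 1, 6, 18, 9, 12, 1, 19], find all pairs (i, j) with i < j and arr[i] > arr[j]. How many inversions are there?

Finding inversions in [9, 1, 6, 18, 9, 12, 1, 19]:

(0, 1): arr[0]=9 > arr[1]=1
(0, 2): arr[0]=9 > arr[2]=6
(0, 6): arr[0]=9 > arr[6]=1
(2, 6): arr[2]=6 > arr[6]=1
(3, 4): arr[3]=18 > arr[4]=9
(3, 5): arr[3]=18 > arr[5]=12
(3, 6): arr[3]=18 > arr[6]=1
(4, 6): arr[4]=9 > arr[6]=1
(5, 6): arr[5]=12 > arr[6]=1

Total inversions: 9

The array has 9 inversion(s): (0,1), (0,2), (0,6), (2,6), (3,4), (3,5), (3,6), (4,6), (5,6). Each pair (i,j) satisfies i < j and arr[i] > arr[j].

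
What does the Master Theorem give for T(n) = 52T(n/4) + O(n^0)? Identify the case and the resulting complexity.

Master Theorem for T(n) = 52T(n/4) + O(n^0):

a = 52, b = 4, c = 0
log_b(a) = log_4(52) = 2.8502

Case 1: c = 0 < log_4(52) = 2.8502
T(n) = O(n^(log_4 52))

For T(n) = 52T(n/4) + O(n^0): log_4(52) = 2.8502. This is Case 1 of the Master Theorem (c < log_b(a), work dominated by leaves), giving O(n^(log_4 52)).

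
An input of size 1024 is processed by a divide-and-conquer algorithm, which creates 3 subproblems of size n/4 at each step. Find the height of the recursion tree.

For divide and conquer with division factor 4:

Problem sizes at each level:
Level 0: 1024
Level 1: 256
Level 2: 64
Level 3: 16
Level 4: 4
Level 5: 1

The root is level 0 and the size-1 base case is level 5 (the tree spans levels 0 through 5, i.e. 6 levels counting the root), so the depth is the number of divisions: log_4(1024) = 5

The recursion tree depth is log_4(1024) = 5. At each level, the problem size is divided by 4, so it takes 5 divisions to reduce to a base case of size 1. The algorithm makes 3 recursive calls at each level.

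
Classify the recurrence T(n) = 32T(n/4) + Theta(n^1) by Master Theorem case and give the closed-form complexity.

Master Theorem for T(n) = 32T(n/4) + O(n^1):

a = 32, b = 4, c = 1
log_b(a) = log_4(32) = 2.5000

Case 1: c = 1 < log_4(32) = 2.5000
T(n) = O(n^(log_4 32))

For T(n) = 32T(n/4) + O(n^1): log_4(32) = 2.5000. This is Case 1 of the Master Theorem (c < log_b(a), work dominated by leaves), giving O(n^(log_4 32)).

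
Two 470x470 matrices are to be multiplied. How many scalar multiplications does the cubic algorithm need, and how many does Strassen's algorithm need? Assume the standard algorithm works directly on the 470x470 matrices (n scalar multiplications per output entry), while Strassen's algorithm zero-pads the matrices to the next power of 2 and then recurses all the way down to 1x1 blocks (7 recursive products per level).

Matrix multiplication for 470x470 matrices:

Strassen's algorithm requires power-of-2 dimensions. Pad 470x470 to 512x512 (next power of 2).

Standard algorithm: 470^3 = 103823000 multiplications
Strassen's algorithm: 7^(log2(512)) = 7^9 = 40353607 multiplications
Savings: 103823000 - 40353607 = 63469393 multiplications

Standard: 103823000 multiplications (470^3). Strassen: 40353607 multiplications (7^9, after padding to 512x512). Strassen reduces 8 recursive multiplications to 7 at each level.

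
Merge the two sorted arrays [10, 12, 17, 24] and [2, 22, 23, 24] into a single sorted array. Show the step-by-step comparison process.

Merging process:

Compare 10 vs 2: take 2 from right. Merged: [2]
Compare 10 vs 22: take 10 from left. Merged: [2, 10]
Compare 12 vs 22: take 12 from left. Merged: [2, 10, 12]
Compare 17 vs 22: take 17 from left. Merged: [2, 10, 12, 17]
Compare 24 vs 22: take 22 from right. Merged: [2, 10, 12, 17, 22]
Compare 24 vs 23: take 23 from right. Merged: [2, 10, 12, 17, 22, 23]
Compare 24 vs 24: take 24 from left. Merged: [2, 10, 12, 17, 22, 23, 24]
Append remaining from right: [24]. Merged: [2, 10, 12, 17, 22, 23, 24, 24]

Final merged array: [2, 10, 12, 17, 22, 23, 24, 24]
Total comparisons: 7

The merged array is [2, 10, 12, 17, 22, 23, 24, 24], requiring 7 comparisons. The merge step runs in O(n) time where n is the total number of elements.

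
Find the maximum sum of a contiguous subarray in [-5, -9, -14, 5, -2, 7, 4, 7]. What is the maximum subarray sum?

Using Kadane's algorithm on [-5, -9, -14, 5, -2, 7, 4, 7]:

Scanning through the array:
Position 1 (value -9): max_ending_here = -9, max_so_far = -5
Position 2 (value -14): max_ending_here = -14, max_so_far = -5
Position 3 (value 5): max_ending_here = 5, max_so_far = 5
Position 4 (value -2): max_ending_here = 3, max_so_far = 5
Position 5 (value 7): max_ending_here = 10, max_so_far = 10
Position 6 (value 4): max_ending_here = 14, max_so_far = 14
Position 7 (value 7): max_ending_here = 21, max_so_far = 21

Maximum subarray: [5, -2, 7, 4, 7]
Maximum sum: 21

The maximum subarray is [5, -2, 7, 4, 7] with sum 21. This subarray runs from index 3 to index 7.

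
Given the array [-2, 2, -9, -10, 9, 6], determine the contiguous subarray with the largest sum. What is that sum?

Using Kadane's algorithm on [-2, 2, -9, -10, 9, 6]:

Scanning through the array:
Position 1 (value 2): max_ending_here = 2, max_so_far = 2
Position 2 (value -9): max_ending_here = -7, max_so_far = 2
Position 3 (value -10): max_ending_here = -10, max_so_far = 2
Position 4 (value 9): max_ending_here = 9, max_so_far = 9
Position 5 (value 6): max_ending_here = 15, max_so_far = 15

Maximum subarray: [9, 6]
Maximum sum: 15

The maximum subarray is [9, 6] with sum 15. This subarray runs from index 4 to index 5.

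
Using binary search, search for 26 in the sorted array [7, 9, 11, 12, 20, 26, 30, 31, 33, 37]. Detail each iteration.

Binary search for 26 in [7, 9, 11, 12, 20, 26, 30, 31, 33, 37]:

lo=0, hi=9, mid=4, arr[mid]=20 -> 20 < 26, search right half
lo=5, hi=9, mid=7, arr[mid]=31 -> 31 > 26, search left half
lo=5, hi=6, mid=5, arr[mid]=26 -> Found target at index 5!

Binary search finds 26 at index 5 after 3 comparisons. The search repeatedly halves the search space by comparing with the middle element.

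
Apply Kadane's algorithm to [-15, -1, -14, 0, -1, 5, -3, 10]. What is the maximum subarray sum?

Using Kadane's algorithm on [-15, -1, -14, 0, -1, 5, -3, 10]:

Scanning through the array:
Position 1 (value -1): max_ending_here = -1, max_so_far = -1
Position 2 (value -14): max_ending_here = -14, max_so_far = -1
Position 3 (value 0): max_ending_here = 0, max_so_far = 0
Position 4 (value -1): max_ending_here = -1, max_so_far = 0
Position 5 (value 5): max_ending_here = 5, max_so_far = 5
Position 6 (value -3): max_ending_here = 2, max_so_far = 5
Position 7 (value 10): max_ending_here = 12, max_so_far = 12

Maximum subarray: [5, -3, 10]
Maximum sum: 12

The maximum subarray is [5, -3, 10] with sum 12. This subarray runs from index 5 to index 7.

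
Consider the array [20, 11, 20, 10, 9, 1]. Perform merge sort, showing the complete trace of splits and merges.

Merge sort trace:

Split: [20, 11, 20, 10, 9, 1] -> [20, 11, 20] and [10, 9, 1]
  Split: [20, 11, 20] -> [20] and [11, 20]
    Split: [11, 20] -> [11] and [20]
    Merge: [11] + [20] -> [11, 20]
  Merge: [20] + [11, 20] -> [11, 20, 20]
  Split: [10, 9, 1] -> [10] and [9, 1]
    Split: [9, 1] -> [9] and [1]
    Merge: [9] + [1] -> [1, 9]
  Merge: [10] + [1, 9] -> [1, 9, 10]
Merge: [11, 20, 20] + [1, 9, 10] -> [1, 9, 10, 11, 20, 20]

Final sorted array: [1, 9, 10, 11, 20, 20]

The merge sort proceeds by recursively splitting the array and merging sorted halves.
After all merges, the sorted array is [1, 9, 10, 11, 20, 20].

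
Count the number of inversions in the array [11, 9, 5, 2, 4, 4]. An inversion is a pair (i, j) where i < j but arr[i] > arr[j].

Finding inversions in [11, 9, 5, 2, 4, 4]:

(0, 1): arr[0]=11 > arr[1]=9
(0, 2): arr[0]=11 > arr[2]=5
(0, 3): arr[0]=11 > arr[3]=2
(0, 4): arr[0]=11 > arr[4]=4
(0, 5): arr[0]=11 > arr[5]=4
(1, 2): arr[1]=9 > arr[2]=5
(1, 3): arr[1]=9 > arr[3]=2
(1, 4): arr[1]=9 > arr[4]=4
(1, 5): arr[1]=9 > arr[5]=4
(2, 3): arr[2]=5 > arr[3]=2
(2, 4): arr[2]=5 > arr[4]=4
(2, 5): arr[2]=5 > arr[5]=4

Total inversions: 12

The array has 12 inversion(s): (0,1), (0,2), (0,3), (0,4), (0,5), (1,2), (1,3), (1,4), (1,5), (2,3), (2,4), (2,5). Each pair (i,j) satisfies i < j and arr[i] > arr[j].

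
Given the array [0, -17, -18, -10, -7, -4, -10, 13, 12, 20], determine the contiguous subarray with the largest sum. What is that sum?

Using Kadane's algorithm on [0, -17, -18, -10, -7, -4, -10, 13, 12, 20]:

Scanning through the array:
Position 1 (value -17): max_ending_here = -17, max_so_far = 0
Position 2 (value -18): max_ending_here = -18, max_so_far = 0
Position 3 (value -10): max_ending_here = -10, max_so_far = 0
Position 4 (value -7): max_ending_here = -7, max_so_far = 0
Position 5 (value -4): max_ending_here = -4, max_so_far = 0
Position 6 (value -10): max_ending_here = -10, max_so_far = 0
Position 7 (value 13): max_ending_here = 13, max_so_far = 13
Position 8 (value 12): max_ending_here = 25, max_so_far = 25
Position 9 (value 20): max_ending_here = 45, max_so_far = 45

Maximum subarray: [13, 12, 20]
Maximum sum: 45

The maximum subarray is [13, 12, 20] with sum 45. This subarray runs from index 7 to index 9.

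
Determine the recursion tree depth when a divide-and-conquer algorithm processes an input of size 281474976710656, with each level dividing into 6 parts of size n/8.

For divide and conquer with division factor 8:

Problem sizes at each level:
Level 0: 281474976710656
Level 1: 35184372088832
Level 2: 4398046511104
Level 3: 549755813888
Level 4: 68719476736
Level 5: 8589934592
Level 6: 1073741824
Level 7: 134217728
Level 8: 16777216
Level 9: 2097152
Level 10: 262144
Level 11: 32768
Level 12: 4096
Level 13: 512
Level 14: 64
Level 15: 8
Level 16: 1

The root is level 0 and the size-1 base case is level 16 (the tree spans levels 0 through 16, i.e. 17 levels counting the root), so the depth is the number of divisions: log_8(281474976710656) = 16

The recursion tree depth is log_8(281474976710656) = 16. At each level, the problem size is divided by 8, so it takes 16 divisions to reduce to a base case of size 1. The algorithm makes 6 recursive calls at each level.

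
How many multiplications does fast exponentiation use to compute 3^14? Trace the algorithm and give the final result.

Computing 3^14 by squaring (build up from 3^1; each line after the first costs one multiplication):

3^1 = 3
3^2 = (3^1)^2 = 3^2 = 9
3^3 = 3 * 3^2 = 3 * 9 = 27
3^6 = (3^3)^2 = 27^2 = 729
3^7 = 3 * 3^6 = 3 * 729 = 2187
3^14 = (3^7)^2 = 2187^2 = 4782969

Result: 4782969
Multiplications needed: 5 (5 lines after 3^1)

3^14 = 4782969. Using exponentiation by squaring, this requires 5 multiplications. The key idea: if the exponent is even, square the half-power; if odd, multiply by the base once.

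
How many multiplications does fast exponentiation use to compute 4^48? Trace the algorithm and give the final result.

Computing 4^48 by squaring (build up from 4^1; each line after the first costs one multiplication):

4^1 = 4
4^2 = (4^1)^2 = 4^2 = 16
4^3 = 4 * 4^2 = 4 * 16 = 64
4^6 = (4^3)^2 = 64^2 = 4096
4^12 = (4^6)^2 = 4096^2 = 16777216
4^24 = (4^12)^2 = 16777216^2 = 281474976710656
4^48 = (4^24)^2 = 281474976710656^2 = 79228162514264337593543950336

Result: 79228162514264337593543950336
Multiplications needed: 6 (6 lines after 4^1)

4^48 = 79228162514264337593543950336. Using exponentiation by squaring, this requires 6 multiplications. The key idea: if the exponent is even, square the half-power; if odd, multiply by the base once.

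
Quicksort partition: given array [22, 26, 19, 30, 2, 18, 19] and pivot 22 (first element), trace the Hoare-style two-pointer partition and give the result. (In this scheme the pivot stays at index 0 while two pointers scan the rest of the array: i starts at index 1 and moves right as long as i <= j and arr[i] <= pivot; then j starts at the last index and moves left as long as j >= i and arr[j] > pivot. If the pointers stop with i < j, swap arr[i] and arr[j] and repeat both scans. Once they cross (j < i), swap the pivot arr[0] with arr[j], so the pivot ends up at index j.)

Hoare-style two-pointer partition with pivot = 22:

Initial array: [22, 26, 19, 30, 2, 18, 19]

Pointers start at i = 1, j = 6.
i stops at index 1 (arr[1]=26 > 22), j stops at index 6 (arr[6]=19 <= 22): swap arr[1] and arr[6], array becomes [22, 19, 19, 30, 2, 18, 26]
i stops at index 3 (arr[3]=30 > 22), j stops at index 5 (arr[5]=18 <= 22): swap arr[3] and arr[5], array becomes [22, 19, 19, 18, 2, 30, 26]
i ends at 5, j ends at 4: the pointers have crossed (j < i), so scanning stops.

Swap pivot arr[0] with arr[4] to place pivot at position 4: [2, 19, 19, 18, 22, 30, 26]
Pivot position: 4

After partitioning with pivot 22, the array becomes [2, 19, 19, 18, 22, 30, 26]. The pivot is placed at index 4. All elements to the left of the pivot are <= 22, and all elements to the right are > 22.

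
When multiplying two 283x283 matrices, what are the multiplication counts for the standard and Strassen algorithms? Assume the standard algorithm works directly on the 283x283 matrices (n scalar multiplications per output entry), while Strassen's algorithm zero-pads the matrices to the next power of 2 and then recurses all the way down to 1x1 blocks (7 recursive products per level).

Matrix multiplication for 283x283 matrices:

Strassen's algorithm requires power-of-2 dimensions. Pad 283x283 to 512x512 (next power of 2).

Standard algorithm: 283^3 = 22665187 multiplications
Strassen's algorithm: 7^(log2(512)) = 7^9 = 40353607 multiplications
Difference: 22665187 - 40353607 = -17688420 (Strassen uses MORE here due to padding overhead — for small or just-over-power-of-2 n, padding can outweigh the per-level savings)

Standard: 22665187 multiplications (283^3). Strassen: 40353607 multiplications (7^9, after padding to 512x512). Strassen reduces 8 recursive multiplications to 7 at each level.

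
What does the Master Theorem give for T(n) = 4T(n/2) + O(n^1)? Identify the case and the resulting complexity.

Master Theorem for T(n) = 4T(n/2) + O(n^1):

a = 4, b = 2, c = 1
log_b(a) = log_2(4) = 2.0000

Case 1: c = 1 < log_2(4) = 2.0000
T(n) = O(n^(log_2 4)) = O(n^2)

For T(n) = 4T(n/2) + O(n^1): log_2(4) = 2.0000. This is Case 1 of the Master Theorem (c < log_b(a), work dominated by leaves), giving O(n^2).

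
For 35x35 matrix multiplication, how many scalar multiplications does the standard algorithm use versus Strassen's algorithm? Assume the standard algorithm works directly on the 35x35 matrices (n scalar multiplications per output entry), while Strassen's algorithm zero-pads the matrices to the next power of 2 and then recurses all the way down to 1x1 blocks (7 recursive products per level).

Matrix multiplication for 35x35 matrices:

Strassen's algorithm requires power-of-2 dimensions. Pad 35x35 to 64x64 (next power of 2).

Standard algorithm: 35^3 = 42875 multiplications
Strassen's algorithm: 7^(log2(64)) = 7^6 = 117649 multiplications
Difference: 42875 - 117649 = -74774 (Strassen uses MORE here due to padding overhead — for small or just-over-power-of-2 n, padding can outweigh the per-level savings)

Standard: 42875 multiplications (35^3). Strassen: 117649 multiplications (7^6, after padding to 64x64). Strassen reduces 8 recursive multiplications to 7 at each level.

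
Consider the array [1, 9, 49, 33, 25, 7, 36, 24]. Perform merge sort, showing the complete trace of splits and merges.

Merge sort trace:

Split: [1, 9, 49, 33, 25, 7, 36, 24] -> [1, 9, 49, 33] and [25, 7, 36, 24]
  Split: [1, 9, 49, 33] -> [1, 9] and [49, 33]
    Split: [1, 9] -> [1] and [9]
    Merge: [1] + [9] -> [1, 9]
    Split: [49, 33] -> [49] and [33]
    Merge: [49] + [33] -> [33, 49]
  Merge: [1, 9] + [33, 49] -> [1, 9, 33, 49]
  Split: [25, 7, 36, 24] -> [25, 7] and [36, 24]
    Split: [25, 7] -> [25] and [7]
    Merge: [25] + [7] -> [7, 25]
    Split: [36, 24] -> [36] and [24]
    Merge: [36] + [24] -> [24, 36]
  Merge: [7, 25] + [24, 36] -> [7, 24, 25, 36]
Merge: [1, 9, 33, 49] + [7, 24, 25, 36] -> [1, 7, 9, 24, 25, 33, 36, 49]

Final sorted array: [1, 7, 9, 24, 25, 33, 36, 49]

The merge sort proceeds by recursively splitting the array and merging sorted halves.
After all merges, the sorted array is [1, 7, 9, 24, 25, 33, 36, 49].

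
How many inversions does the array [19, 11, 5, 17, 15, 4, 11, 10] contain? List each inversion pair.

Finding inversions in [19, 11, 5, 17, 15, 4, 11, 10]:

(0, 1): arr[0]=19 > arr[1]=11
(0, 2): arr[0]=19 > arr[2]=5
(0, 3): arr[0]=19 > arr[3]=17
(0, 4): arr[0]=19 > arr[4]=15
(0, 5): arr[0]=19 > arr[5]=4
(0, 6): arr[0]=19 > arr[6]=11
(0, 7): arr[0]=19 > arr[7]=10
(1, 2): arr[1]=11 > arr[2]=5
(1, 5): arr[1]=11 > arr[5]=4
(1, 7): arr[1]=11 > arr[7]=10
(2, 5): arr[2]=5 > arr[5]=4
(3, 4): arr[3]=17 > arr[4]=15
(3, 5): arr[3]=17 > arr[5]=4
(3, 6): arr[3]=17 > arr[6]=11
(3, 7): arr[3]=17 > arr[7]=10
(4, 5): arr[4]=15 > arr[5]=4
(4, 6): arr[4]=15 > arr[6]=11
(4, 7): arr[4]=15 > arr[7]=10
(6, 7): arr[6]=11 > arr[7]=10

Total inversions: 19

The array has 19 inversion(s): (0,1), (0,2), (0,3), (0,4), (0,5), (0,6), (0,7), (1,2), (1,5), (1,7), (2,5), (3,4), (3,5), (3,6), (3,7), (4,5), (4,6), (4,7), (6,7). Each pair (i,j) satisfies i < j and arr[i] > arr[j].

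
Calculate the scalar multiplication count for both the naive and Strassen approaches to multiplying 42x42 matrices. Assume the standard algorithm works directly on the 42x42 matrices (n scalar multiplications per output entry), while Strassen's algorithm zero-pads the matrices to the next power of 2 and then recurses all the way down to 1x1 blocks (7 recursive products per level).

Matrix multiplication for 42x42 matrices:

Strassen's algorithm requires power-of-2 dimensions. Pad 42x42 to 64x64 (next power of 2).

Standard algorithm: 42^3 = 74088 multiplications
Strassen's algorithm: 7^(log2(64)) = 7^6 = 117649 multiplications
Difference: 74088 - 117649 = -43561 (Strassen uses MORE here due to padding overhead — for small or just-over-power-of-2 n, padding can outweigh the per-level savings)

Standard: 74088 multiplications (42^3). Strassen: 117649 multiplications (7^6, after padding to 64x64). Strassen reduces 8 recursive multiplications to 7 at each level.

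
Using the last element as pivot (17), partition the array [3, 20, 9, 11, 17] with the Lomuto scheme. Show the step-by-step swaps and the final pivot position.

Lomuto partition with pivot = 17:

Initial array: [3, 20, 9, 11, 17]

arr[0]=3 <= 17: swap with position 0, array becomes [3, 20, 9, 11, 17]
arr[1]=20 > 17: no swap
arr[2]=9 <= 17: swap with position 1, array becomes [3, 9, 20, 11, 17]
arr[3]=11 <= 17: swap with position 2, array becomes [3, 9, 11, 20, 17]

Place pivot at position 3: [3, 9, 11, 17, 20]
Pivot position: 3

After partitioning with pivot 17, the array becomes [3, 9, 11, 17, 20]. The pivot is placed at index 3. All elements to the left of the pivot are <= 17, and all elements to the right are > 17.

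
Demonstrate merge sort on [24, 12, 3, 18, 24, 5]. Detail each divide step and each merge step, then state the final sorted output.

Merge sort trace:

Split: [24, 12, 3, 18, 24, 5] -> [24, 12, 3] and [18, 24, 5]
  Split: [24, 12, 3] -> [24] and [12, 3]
    Split: [12, 3] -> [12] and [3]
    Merge: [12] + [3] -> [3, 12]
  Merge: [24] + [3, 12] -> [3, 12, 24]
  Split: [18, 24, 5] -> [18] and [24, 5]
    Split: [24, 5] -> [24] and [5]
    Merge: [24] + [5] -> [5, 24]
  Merge: [18] + [5, 24] -> [5, 18, 24]
Merge: [3, 12, 24] + [5, 18, 24] -> [3, 5, 12, 18, 24, 24]

Final sorted array: [3, 5, 12, 18, 24, 24]

The merge sort proceeds by recursively splitting the array and merging sorted halves.
After all merges, the sorted array is [3, 5, 12, 18, 24, 24].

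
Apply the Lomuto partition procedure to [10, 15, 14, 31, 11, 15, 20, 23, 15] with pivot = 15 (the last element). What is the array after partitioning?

Lomuto partition with pivot = 15:

Initial array: [10, 15, 14, 31, 11, 15, 20, 23, 15]

arr[0]=10 <= 15: swap with position 0, array becomes [10, 15, 14, 31, 11, 15, 20, 23, 15]
arr[1]=15 <= 15: swap with position 1, array becomes [10, 15, 14, 31, 11, 15, 20, 23, 15]
arr[2]=14 <= 15: swap with position 2, array becomes [10, 15, 14, 31, 11, 15, 20, 23, 15]
arr[3]=31 > 15: no swap
arr[4]=11 <= 15: swap with position 3, array becomes [10, 15, 14, 11, 31, 15, 20, 23, 15]
arr[5]=15 <= 15: swap with position 4, array becomes [10, 15, 14, 11, 15, 31, 20, 23, 15]
arr[6]=20 > 15: no swap
arr[7]=23 > 15: no swap

Place pivot at position 5: [10, 15, 14, 11, 15, 15, 20, 23, 31]
Pivot position: 5

After partitioning with pivot 15, the array becomes [10, 15, 14, 11, 15, 15, 20, 23, 31]. The pivot is placed at index 5. All elements to the left of the pivot are <= 15, and all elements to the right are > 15.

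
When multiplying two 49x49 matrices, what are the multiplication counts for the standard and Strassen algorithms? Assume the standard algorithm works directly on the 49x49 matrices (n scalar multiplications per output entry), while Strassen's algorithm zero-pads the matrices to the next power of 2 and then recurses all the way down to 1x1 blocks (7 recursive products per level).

Matrix multiplication for 49x49 matrices:

Strassen's algorithm requires power-of-2 dimensions. Pad 49x49 to 64x64 (next power of 2).

Standard algorithm: 49^3 = 117649 multiplications
Strassen's algorithm: 7^(log2(64)) = 7^6 = 117649 multiplications
Savings: 117649 - 117649 = 0 multiplications

Standard: 117649 multiplications (49^3). Strassen: 117649 multiplications (7^6, after padding to 64x64). Strassen reduces 8 recursive multiplications to 7 at each level.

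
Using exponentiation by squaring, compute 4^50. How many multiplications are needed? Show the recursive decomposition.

Computing 4^50 by squaring (build up from 4^1; each line after the first costs one multiplication):

4^1 = 4
4^2 = (4^1)^2 = 4^2 = 16
4^3 = 4 * 4^2 = 4 * 16 = 64
4^6 = (4^3)^2 = 64^2 = 4096
4^12 = (4^6)^2 = 4096^2 = 16777216
4^24 = (4^12)^2 = 16777216^2 = 281474976710656
4^25 = 4 * 4^24 = 4 * 281474976710656 = 1125899906842624
4^50 = (4^25)^2 = 1125899906842624^2 = 1267650600228229401496703205376

Result: 1267650600228229401496703205376
Multiplications needed: 7 (7 lines after 4^1)

4^50 = 1267650600228229401496703205376. Using exponentiation by squaring, this requires 7 multiplications. The key idea: if the exponent is even, square the half-power; if odd, multiply by the base once.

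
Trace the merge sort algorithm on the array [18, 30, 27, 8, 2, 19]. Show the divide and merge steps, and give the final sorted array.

Merge sort trace:

Split: [18, 30, 27, 8, 2, 19] -> [18, 30, 27] and [8, 2, 19]
  Split: [18, 30, 27] -> [18] and [30, 27]
    Split: [30, 27] -> [30] and [27]
    Merge: [30] + [27] -> [27, 30]
  Merge: [18] + [27, 30] -> [18, 27, 30]
  Split: [8, 2, 19] -> [8] and [2, 19]
    Split: [2, 19] -> [2] and [19]
    Merge: [2] + [19] -> [2, 19]
  Merge: [8] + [2, 19] -> [2, 8, 19]
Merge: [18, 27, 30] + [2, 8, 19] -> [2, 8, 18, 19, 27, 30]

Final sorted array: [2, 8, 18, 19, 27, 30]

The merge sort proceeds by recursively splitting the array and merging sorted halves.
After all merges, the sorted array is [2, 8, 18, 19, 27, 30].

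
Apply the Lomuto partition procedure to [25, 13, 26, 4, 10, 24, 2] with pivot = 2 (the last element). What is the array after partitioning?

Lomuto partition with pivot = 2:

Initial array: [25, 13, 26, 4, 10, 24, 2]

arr[0]=25 > 2: no swap
arr[1]=13 > 2: no swap
arr[2]=26 > 2: no swap
arr[3]=4 > 2: no swap
arr[4]=10 > 2: no swap
arr[5]=24 > 2: no swap

Place pivot at position 0: [2, 13, 26, 4, 10, 24, 25]
Pivot position: 0

After partitioning with pivot 2, the array becomes [2, 13, 26, 4, 10, 24, 25]. The pivot is placed at index 0. All elements to the left of the pivot are <= 2, and all elements to the right are > 2.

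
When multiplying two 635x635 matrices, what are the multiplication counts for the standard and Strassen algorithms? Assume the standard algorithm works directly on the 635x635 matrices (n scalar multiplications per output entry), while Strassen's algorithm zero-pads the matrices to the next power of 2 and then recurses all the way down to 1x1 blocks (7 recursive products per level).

Matrix multiplication for 635x635 matrices:

Strassen's algorithm requires power-of-2 dimensions. Pad 635x635 to 1024x1024 (next power of 2).

Standard algorithm: 635^3 = 256047875 multiplications
Strassen's algorithm: 7^(log2(1024)) = 7^10 = 282475249 multiplications
Difference: 256047875 - 282475249 = -26427374 (Strassen uses MORE here due to padding overhead — for small or just-over-power-of-2 n, padding can outweigh the per-level savings)

Standard: 256047875 multiplications (635^3). Strassen: 282475249 multiplications (7^10, after padding to 1024x1024). Strassen reduces 8 recursive multiplications to 7 at each level.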